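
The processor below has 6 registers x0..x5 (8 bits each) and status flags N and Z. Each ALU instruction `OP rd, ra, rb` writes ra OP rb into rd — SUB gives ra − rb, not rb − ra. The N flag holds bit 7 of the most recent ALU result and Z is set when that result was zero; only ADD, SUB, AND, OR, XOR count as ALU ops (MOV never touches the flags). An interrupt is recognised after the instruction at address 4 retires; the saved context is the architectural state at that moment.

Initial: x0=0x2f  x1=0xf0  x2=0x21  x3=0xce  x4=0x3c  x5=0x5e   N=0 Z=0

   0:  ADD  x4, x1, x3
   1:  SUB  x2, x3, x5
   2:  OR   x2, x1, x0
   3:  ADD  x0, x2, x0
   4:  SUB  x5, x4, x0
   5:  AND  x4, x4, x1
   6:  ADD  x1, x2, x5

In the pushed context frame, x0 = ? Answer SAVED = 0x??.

SAVED = 0x2e

after  0: x0=0x2f x1=0xf0 x2=0x21 x3=0xce x4=0xbe x5=0x5e  N=1 Z=0
after  1: x0=0x2f x1=0xf0 x2=0x70 x3=0xce x4=0xbe x5=0x5e  N=0 Z=0
after  2: x0=0x2f x1=0xf0 x2=0xff x3=0xce x4=0xbe x5=0x5e  N=1 Z=0
after  3: x0=0x2e x1=0xf0 x2=0xff x3=0xce x4=0xbe x5=0x5e  N=0 Z=0
after  4: x0=0x2e x1=0xf0 x2=0xff x3=0xce x4=0xbe x5=0x90  N=1 Z=0
-- IRQ taken; context saved, return-PC = 5 --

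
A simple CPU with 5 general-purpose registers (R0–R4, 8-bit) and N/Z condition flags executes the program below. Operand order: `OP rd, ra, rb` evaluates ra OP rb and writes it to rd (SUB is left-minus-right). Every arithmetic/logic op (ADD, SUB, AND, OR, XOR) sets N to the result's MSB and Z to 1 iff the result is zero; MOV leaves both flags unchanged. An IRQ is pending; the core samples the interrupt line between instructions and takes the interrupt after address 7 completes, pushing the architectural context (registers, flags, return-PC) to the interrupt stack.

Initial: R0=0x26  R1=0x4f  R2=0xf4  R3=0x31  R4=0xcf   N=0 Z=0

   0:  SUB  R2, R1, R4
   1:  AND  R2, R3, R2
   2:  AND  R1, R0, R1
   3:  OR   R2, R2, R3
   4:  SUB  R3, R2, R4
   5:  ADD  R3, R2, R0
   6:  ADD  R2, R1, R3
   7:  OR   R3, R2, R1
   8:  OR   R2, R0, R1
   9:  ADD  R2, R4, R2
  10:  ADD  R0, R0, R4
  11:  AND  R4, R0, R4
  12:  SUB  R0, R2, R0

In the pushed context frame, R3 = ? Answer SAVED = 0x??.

SAVED = 0x5f

after  0: R0=0x26 R1=0x4f R2=0x80 R3=0x31 R4=0xcf  N=1 Z=0
after  1: R0=0x26 R1=0x4f R2=0x00 R3=0x31 R4=0xcf  N=0 Z=1
after  2: R0=0x26 R1=0x06 R2=0x00 R3=0x31 R4=0xcf  N=0 Z=0
after  3: R0=0x26 R1=0x06 R2=0x31 R3=0x31 R4=0xcf  N=0 Z=0
after  4: R0=0x26 R1=0x06 R2=0x31 R3=0x62 R4=0xcf  N=0 Z=0
after  5: R0=0x26 R1=0x06 R2=0x31 R3=0x57 R4=0xcf  N=0 Z=0
after  6: R0=0x26 R1=0x06 R2=0x5d R3=0x57 R4=0xcf  N=0 Z=0
after  7: R0=0x26 R1=0x06 R2=0x5d R3=0x5f R4=0xcf  N=0 Z=0
-- IRQ taken; context saved, return-PC = 8 --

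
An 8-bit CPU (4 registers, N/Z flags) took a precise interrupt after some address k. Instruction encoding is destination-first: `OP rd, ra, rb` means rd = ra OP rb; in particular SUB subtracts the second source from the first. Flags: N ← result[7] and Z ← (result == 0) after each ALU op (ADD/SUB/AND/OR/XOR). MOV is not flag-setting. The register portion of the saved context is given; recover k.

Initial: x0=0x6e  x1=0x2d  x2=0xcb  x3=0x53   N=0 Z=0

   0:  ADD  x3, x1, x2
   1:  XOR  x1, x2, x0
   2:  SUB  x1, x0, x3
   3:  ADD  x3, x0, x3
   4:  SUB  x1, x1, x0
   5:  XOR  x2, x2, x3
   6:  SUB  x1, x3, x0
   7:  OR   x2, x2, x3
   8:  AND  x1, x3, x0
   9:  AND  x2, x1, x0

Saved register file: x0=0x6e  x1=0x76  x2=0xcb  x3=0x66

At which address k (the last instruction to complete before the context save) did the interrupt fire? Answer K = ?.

after  0: x0=0x6e x1=0x2d x2=0xcb x3=0xf8  N=1 Z=0
after  1: x0=0x6e x1=0xa5 x2=0xcb x3=0xf8  N=1 Z=0
after  2: x0=0x6e x1=0x76 x2=0xcb x3=0xf8  N=0 Z=0
after  3: x0=0x6e x1=0x76 x2=0xcb x3=0x66  N=0 Z=0
-- IRQ taken; context saved, return-PC = 4 --

K = 3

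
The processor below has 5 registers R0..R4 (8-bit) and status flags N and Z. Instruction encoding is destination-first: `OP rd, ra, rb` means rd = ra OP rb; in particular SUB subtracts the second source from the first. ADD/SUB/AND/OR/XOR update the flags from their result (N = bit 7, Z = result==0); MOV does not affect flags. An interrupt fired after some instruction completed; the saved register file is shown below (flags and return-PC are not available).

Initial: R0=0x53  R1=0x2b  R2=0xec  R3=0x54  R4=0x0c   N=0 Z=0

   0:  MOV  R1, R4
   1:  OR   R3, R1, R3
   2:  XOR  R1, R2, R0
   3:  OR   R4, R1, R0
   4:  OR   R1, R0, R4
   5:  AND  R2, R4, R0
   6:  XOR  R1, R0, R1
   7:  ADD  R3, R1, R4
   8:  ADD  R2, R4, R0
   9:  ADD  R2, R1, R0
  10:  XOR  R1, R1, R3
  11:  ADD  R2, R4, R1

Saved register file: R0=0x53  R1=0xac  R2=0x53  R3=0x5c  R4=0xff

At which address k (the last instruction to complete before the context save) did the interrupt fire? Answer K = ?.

K = 6

after  0: R0=0x53 R1=0x0c R2=0xec R3=0x54 R4=0x0c  N=0 Z=0
after  1: R0=0x53 R1=0x0c R2=0xec R3=0x5c R4=0x0c  N=0 Z=0
after  2: R0=0x53 R1=0xbf R2=0xec R3=0x5c R4=0x0c  N=1 Z=0
after  3: R0=0x53 R1=0xbf R2=0xec R3=0x5c R4=0xff  N=1 Z=0
after  4: R0=0x53 R1=0xff R2=0xec R3=0x5c R4=0xff  N=1 Z=0
after  5: R0=0x53 R1=0xff R2=0x53 R3=0x5c R4=0xff  N=0 Z=0
after  6: R0=0x53 R1=0xac R2=0x53 R3=0x5c R4=0xff  N=1 Z=0
-- IRQ taken; context saved, return-PC = 7 --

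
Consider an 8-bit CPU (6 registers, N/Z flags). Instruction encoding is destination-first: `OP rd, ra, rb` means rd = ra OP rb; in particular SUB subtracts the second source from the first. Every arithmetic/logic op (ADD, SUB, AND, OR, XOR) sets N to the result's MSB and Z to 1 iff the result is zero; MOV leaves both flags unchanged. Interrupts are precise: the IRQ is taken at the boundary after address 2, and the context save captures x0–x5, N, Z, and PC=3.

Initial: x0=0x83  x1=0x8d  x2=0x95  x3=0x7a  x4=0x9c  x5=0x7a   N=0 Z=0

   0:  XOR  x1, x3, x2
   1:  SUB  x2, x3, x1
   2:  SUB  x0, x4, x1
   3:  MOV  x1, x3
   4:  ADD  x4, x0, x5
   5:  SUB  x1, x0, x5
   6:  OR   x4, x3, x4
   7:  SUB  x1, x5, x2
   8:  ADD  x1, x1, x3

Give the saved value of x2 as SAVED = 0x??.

after  0: x0=0x83 x1=0xef x2=0x95 x3=0x7a x4=0x9c x5=0x7a  N=1 Z=0
after  1: x0=0x83 x1=0xef x2=0x8b x3=0x7a x4=0x9c x5=0x7a  N=1 Z=0
after  2: x0=0xad x1=0xef x2=0x8b x3=0x7a x4=0x9c x5=0x7a  N=1 Z=0
-- IRQ taken; context saved, return-PC = 3 --

SAVED = 0x8b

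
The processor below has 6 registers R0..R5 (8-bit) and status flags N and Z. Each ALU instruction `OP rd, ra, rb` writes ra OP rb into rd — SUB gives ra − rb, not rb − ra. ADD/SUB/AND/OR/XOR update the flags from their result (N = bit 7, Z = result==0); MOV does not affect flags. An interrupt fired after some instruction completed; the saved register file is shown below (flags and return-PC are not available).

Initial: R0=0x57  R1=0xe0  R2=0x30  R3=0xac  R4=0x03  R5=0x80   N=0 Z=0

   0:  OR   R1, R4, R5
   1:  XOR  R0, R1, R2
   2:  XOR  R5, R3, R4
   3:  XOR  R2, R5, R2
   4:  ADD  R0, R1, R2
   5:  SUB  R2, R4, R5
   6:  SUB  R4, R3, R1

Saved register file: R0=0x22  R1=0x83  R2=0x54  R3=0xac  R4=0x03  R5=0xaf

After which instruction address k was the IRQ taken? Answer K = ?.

K = 5

after  0: R0=0x57 R1=0x83 R2=0x30 R3=0xac R4=0x03 R5=0x80  N=1 Z=0
after  1: R0=0xb3 R1=0x83 R2=0x30 R3=0xac R4=0x03 R5=0x80  N=1 Z=0
after  2: R0=0xb3 R1=0x83 R2=0x30 R3=0xac R4=0x03 R5=0xaf  N=1 Z=0
after  3: R0=0xb3 R1=0x83 R2=0x9f R3=0xac R4=0x03 R5=0xaf  N=1 Z=0
after  4: R0=0x22 R1=0x83 R2=0x9f R3=0xac R4=0x03 R5=0xaf  N=0 Z=0
after  5: R0=0x22 R1=0x83 R2=0x54 R3=0xac R4=0x03 R5=0xaf  N=0 Z=0
-- IRQ taken; context saved, return-PC = 6 --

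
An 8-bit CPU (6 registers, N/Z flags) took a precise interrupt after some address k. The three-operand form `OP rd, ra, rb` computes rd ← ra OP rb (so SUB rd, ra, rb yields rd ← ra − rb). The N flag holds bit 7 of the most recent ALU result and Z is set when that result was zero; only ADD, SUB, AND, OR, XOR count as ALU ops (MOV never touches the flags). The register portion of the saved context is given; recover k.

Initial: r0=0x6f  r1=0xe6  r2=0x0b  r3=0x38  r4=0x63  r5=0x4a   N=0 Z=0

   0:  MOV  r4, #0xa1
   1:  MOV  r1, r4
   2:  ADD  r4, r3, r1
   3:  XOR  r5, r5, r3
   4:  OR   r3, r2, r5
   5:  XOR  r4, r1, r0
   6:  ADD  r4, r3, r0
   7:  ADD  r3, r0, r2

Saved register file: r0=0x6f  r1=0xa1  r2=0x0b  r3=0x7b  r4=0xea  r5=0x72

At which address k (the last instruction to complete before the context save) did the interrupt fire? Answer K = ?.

K = 6

after  0: r0=0x6f r1=0xe6 r2=0x0b r3=0x38 r4=0xa1 r5=0x4a  N=0 Z=0
after  1: r0=0x6f r1=0xa1 r2=0x0b r3=0x38 r4=0xa1 r5=0x4a  N=0 Z=0
after  2: r0=0x6f r1=0xa1 r2=0x0b r3=0x38 r4=0xd9 r5=0x4a  N=1 Z=0
after  3: r0=0x6f r1=0xa1 r2=0x0b r3=0x38 r4=0xd9 r5=0x72  N=0 Z=0
after  4: r0=0x6f r1=0xa1 r2=0x0b r3=0x7b r4=0xd9 r5=0x72  N=0 Z=0
after  5: r0=0x6f r1=0xa1 r2=0x0b r3=0x7b r4=0xce r5=0x72  N=1 Z=0
after  6: r0=0x6f r1=0xa1 r2=0x0b r3=0x7b r4=0xea r5=0x72  N=1 Z=0
-- IRQ taken; context saved, return-PC = 7 --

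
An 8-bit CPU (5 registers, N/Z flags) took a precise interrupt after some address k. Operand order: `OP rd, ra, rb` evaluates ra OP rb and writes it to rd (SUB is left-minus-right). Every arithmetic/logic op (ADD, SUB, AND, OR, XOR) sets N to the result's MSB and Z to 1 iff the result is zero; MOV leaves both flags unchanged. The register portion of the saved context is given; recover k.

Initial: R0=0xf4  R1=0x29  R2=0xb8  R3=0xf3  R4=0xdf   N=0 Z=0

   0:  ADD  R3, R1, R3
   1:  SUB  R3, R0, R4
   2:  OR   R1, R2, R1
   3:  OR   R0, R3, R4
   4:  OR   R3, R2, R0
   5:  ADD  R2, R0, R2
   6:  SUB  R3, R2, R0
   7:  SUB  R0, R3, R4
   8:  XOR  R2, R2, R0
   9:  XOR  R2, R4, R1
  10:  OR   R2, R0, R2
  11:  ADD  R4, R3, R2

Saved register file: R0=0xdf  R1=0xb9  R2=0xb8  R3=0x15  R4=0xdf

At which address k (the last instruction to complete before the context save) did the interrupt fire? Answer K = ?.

K = 3

after  0: R0=0xf4 R1=0x29 R2=0xb8 R3=0x1c R4=0xdf  N=0 Z=0
after  1: R0=0xf4 R1=0x29 R2=0xb8 R3=0x15 R4=0xdf  N=0 Z=0
after  2: R0=0xf4 R1=0xb9 R2=0xb8 R3=0x15 R4=0xdf  N=1 Z=0
after  3: R0=0xdf R1=0xb9 R2=0xb8 R3=0x15 R4=0xdf  N=1 Z=0
-- IRQ taken; context saved, return-PC = 4 --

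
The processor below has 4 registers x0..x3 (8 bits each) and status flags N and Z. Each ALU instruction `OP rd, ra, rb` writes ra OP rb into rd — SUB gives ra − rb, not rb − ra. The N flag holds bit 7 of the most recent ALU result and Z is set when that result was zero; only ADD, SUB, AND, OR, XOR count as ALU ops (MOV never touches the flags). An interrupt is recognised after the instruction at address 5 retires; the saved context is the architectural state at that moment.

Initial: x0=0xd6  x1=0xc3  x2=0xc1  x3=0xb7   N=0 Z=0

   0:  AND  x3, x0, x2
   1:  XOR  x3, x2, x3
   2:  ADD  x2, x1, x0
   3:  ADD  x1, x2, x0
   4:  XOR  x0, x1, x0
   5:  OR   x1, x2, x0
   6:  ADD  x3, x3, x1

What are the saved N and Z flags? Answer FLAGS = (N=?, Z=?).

FLAGS = (N=1, Z=0)

after  0: x0=0xd6 x1=0xc3 x2=0xc1 x3=0xc0  N=1 Z=0
after  1: x0=0xd6 x1=0xc3 x2=0xc1 x3=0x01  N=0 Z=0
after  2: x0=0xd6 x1=0xc3 x2=0x99 x3=0x01  N=1 Z=0
after  3: x0=0xd6 x1=0x6f x2=0x99 x3=0x01  N=0 Z=0
after  4: x0=0xb9 x1=0x6f x2=0x99 x3=0x01  N=1 Z=0
after  5: x0=0xb9 x1=0xb9 x2=0x99 x3=0x01  N=1 Z=0
-- IRQ taken; context saved, return-PC = 6 --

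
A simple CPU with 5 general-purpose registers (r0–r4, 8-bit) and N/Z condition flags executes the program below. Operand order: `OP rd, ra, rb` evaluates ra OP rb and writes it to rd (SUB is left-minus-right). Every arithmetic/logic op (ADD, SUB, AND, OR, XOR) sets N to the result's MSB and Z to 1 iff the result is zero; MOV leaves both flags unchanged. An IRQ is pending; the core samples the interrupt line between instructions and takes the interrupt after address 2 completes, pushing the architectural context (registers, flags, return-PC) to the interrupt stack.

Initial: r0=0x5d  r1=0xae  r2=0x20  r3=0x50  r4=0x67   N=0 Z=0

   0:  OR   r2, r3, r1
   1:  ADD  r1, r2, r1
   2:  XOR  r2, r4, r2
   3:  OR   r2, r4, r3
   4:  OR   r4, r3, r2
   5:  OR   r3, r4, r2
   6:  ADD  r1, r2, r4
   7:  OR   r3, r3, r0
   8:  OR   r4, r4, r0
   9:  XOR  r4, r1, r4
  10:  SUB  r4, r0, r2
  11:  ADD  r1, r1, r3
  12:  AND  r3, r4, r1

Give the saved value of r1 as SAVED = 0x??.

after  0: r0=0x5d r1=0xae r2=0xfe r3=0x50 r4=0x67  N=1 Z=0
after  1: r0=0x5d r1=0xac r2=0xfe r3=0x50 r4=0x67  N=1 Z=0
after  2: r0=0x5d r1=0xac r2=0x99 r3=0x50 r4=0x67  N=1 Z=0
-- IRQ taken; context saved, return-PC = 3 --

SAVED = 0xac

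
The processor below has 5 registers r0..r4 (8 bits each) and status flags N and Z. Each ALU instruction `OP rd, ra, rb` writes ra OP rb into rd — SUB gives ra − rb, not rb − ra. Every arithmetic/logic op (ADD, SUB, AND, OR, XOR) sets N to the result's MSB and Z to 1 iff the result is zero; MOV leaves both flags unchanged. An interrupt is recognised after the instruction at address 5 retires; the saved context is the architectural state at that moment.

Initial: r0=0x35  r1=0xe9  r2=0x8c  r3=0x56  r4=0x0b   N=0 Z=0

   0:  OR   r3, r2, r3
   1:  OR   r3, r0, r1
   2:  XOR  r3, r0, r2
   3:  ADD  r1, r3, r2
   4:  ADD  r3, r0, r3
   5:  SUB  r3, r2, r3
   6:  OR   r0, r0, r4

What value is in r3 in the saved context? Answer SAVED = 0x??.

after  0: r0=0x35 r1=0xe9 r2=0x8c r3=0xde r4=0x0b  N=1 Z=0
after  1: r0=0x35 r1=0xe9 r2=0x8c r3=0xfd r4=0x0b  N=1 Z=0
after  2: r0=0x35 r1=0xe9 r2=0x8c r3=0xb9 r4=0x0b  N=1 Z=0
after  3: r0=0x35 r1=0x45 r2=0x8c r3=0xb9 r4=0x0b  N=0 Z=0
after  4: r0=0x35 r1=0x45 r2=0x8c r3=0xee r4=0x0b  N=1 Z=0
after  5: r0=0x35 r1=0x45 r2=0x8c r3=0x9e r4=0x0b  N=1 Z=0
-- IRQ taken; context saved, return-PC = 6 --

SAVED = 0x9e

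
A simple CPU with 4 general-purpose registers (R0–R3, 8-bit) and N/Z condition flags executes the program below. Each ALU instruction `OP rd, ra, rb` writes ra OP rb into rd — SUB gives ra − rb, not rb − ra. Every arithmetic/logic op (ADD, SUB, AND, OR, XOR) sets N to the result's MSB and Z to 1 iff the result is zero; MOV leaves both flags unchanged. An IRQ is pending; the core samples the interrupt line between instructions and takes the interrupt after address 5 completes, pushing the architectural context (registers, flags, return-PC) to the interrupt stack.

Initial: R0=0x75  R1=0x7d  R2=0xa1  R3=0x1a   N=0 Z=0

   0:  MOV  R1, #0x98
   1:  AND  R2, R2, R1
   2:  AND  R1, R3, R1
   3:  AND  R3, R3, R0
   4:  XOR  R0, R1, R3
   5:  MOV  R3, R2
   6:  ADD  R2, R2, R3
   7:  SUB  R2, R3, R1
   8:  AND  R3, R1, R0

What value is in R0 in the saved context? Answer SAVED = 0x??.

SAVED = 0x08

after  0: R0=0x75 R1=0x98 R2=0xa1 R3=0x1a  N=0 Z=0
after  1: R0=0x75 R1=0x98 R2=0x80 R3=0x1a  N=1 Z=0
after  2: R0=0x75 R1=0x18 R2=0x80 R3=0x1a  N=0 Z=0
after  3: R0=0x75 R1=0x18 R2=0x80 R3=0x10  N=0 Z=0
after  4: R0=0x08 R1=0x18 R2=0x80 R3=0x10  N=0 Z=0
after  5: R0=0x08 R1=0x18 R2=0x80 R3=0x80  N=0 Z=0
-- IRQ taken; context saved, return-PC = 6 --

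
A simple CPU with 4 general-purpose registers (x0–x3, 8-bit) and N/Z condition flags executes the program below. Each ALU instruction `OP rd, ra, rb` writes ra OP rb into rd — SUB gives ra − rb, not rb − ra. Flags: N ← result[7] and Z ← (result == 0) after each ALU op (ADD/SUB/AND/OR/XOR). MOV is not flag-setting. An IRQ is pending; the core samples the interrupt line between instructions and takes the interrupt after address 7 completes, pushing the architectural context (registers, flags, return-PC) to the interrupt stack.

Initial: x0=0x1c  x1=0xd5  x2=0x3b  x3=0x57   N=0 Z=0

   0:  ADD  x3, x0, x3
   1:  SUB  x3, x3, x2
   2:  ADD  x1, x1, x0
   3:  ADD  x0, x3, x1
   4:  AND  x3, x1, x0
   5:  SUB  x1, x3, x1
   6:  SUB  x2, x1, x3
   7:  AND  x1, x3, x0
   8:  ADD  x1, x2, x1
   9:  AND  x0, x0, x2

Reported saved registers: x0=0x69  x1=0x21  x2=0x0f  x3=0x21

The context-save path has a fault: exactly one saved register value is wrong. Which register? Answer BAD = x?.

BAD = x0

after  0: x0=0x1c x1=0xd5 x2=0x3b x3=0x73  N=0 Z=0
after  1: x0=0x1c x1=0xd5 x2=0x3b x3=0x38  N=0 Z=0
after  2: x0=0x1c x1=0xf1 x2=0x3b x3=0x38  N=1 Z=0
after  3: x0=0x29 x1=0xf1 x2=0x3b x3=0x38  N=0 Z=0
after  4: x0=0x29 x1=0xf1 x2=0x3b x3=0x21  N=0 Z=0
after  5: x0=0x29 x1=0x30 x2=0x3b x3=0x21  N=0 Z=0
after  6: x0=0x29 x1=0x30 x2=0x0f x3=0x21  N=0 Z=0
after  7: x0=0x29 x1=0x21 x2=0x0f x3=0x21  N=0 Z=0
-- IRQ taken; context saved, return-PC = 8 --
mismatch: x0: reported 0x69 vs actual 0x29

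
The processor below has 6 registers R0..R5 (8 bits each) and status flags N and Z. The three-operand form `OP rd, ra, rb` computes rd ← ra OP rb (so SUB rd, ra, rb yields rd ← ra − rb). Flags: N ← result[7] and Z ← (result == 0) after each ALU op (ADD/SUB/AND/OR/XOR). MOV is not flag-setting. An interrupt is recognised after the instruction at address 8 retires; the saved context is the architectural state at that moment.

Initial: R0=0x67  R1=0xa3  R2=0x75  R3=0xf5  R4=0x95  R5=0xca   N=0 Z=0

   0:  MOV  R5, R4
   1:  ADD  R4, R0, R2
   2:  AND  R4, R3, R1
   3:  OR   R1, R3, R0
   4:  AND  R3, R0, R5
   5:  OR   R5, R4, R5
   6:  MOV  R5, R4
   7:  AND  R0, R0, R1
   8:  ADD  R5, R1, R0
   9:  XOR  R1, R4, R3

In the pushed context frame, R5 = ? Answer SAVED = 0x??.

after  0: R0=0x67 R1=0xa3 R2=0x75 R3=0xf5 R4=0x95 R5=0x95  N=0 Z=0
after  1: R0=0x67 R1=0xa3 R2=0x75 R3=0xf5 R4=0xdc R5=0x95  N=1 Z=0
after  2: R0=0x67 R1=0xa3 R2=0x75 R3=0xf5 R4=0xa1 R5=0x95  N=1 Z=0
after  3: R0=0x67 R1=0xf7 R2=0x75 R3=0xf5 R4=0xa1 R5=0x95  N=1 Z=0
after  4: R0=0x67 R1=0xf7 R2=0x75 R3=0x05 R4=0xa1 R5=0x95  N=0 Z=0
after  5: R0=0x67 R1=0xf7 R2=0x75 R3=0x05 R4=0xa1 R5=0xb5  N=1 Z=0
after  6: R0=0x67 R1=0xf7 R2=0x75 R3=0x05 R4=0xa1 R5=0xa1  N=1 Z=0
after  7: R0=0x67 R1=0xf7 R2=0x75 R3=0x05 R4=0xa1 R5=0xa1  N=0 Z=0
after  8: R0=0x67 R1=0xf7 R2=0x75 R3=0x05 R4=0xa1 R5=0x5e  N=0 Z=0
-- IRQ taken; context saved, return-PC = 9 --

SAVED = 0x5e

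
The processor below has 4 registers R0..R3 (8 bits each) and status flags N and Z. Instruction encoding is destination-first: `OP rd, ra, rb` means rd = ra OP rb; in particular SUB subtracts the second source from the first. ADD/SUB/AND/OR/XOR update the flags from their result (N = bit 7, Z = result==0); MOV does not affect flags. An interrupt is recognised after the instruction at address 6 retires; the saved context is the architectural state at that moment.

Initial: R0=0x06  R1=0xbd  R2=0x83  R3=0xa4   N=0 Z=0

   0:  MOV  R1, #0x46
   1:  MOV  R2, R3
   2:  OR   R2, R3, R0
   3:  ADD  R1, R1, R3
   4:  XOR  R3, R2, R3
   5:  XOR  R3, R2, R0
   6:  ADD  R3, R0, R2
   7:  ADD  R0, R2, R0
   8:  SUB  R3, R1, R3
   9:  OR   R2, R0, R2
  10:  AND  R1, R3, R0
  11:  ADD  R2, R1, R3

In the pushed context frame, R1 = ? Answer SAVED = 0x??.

SAVED = 0xea

after  0: R0=0x06 R1=0x46 R2=0x83 R3=0xa4  N=0 Z=0
after  1: R0=0x06 R1=0x46 R2=0xa4 R3=0xa4  N=0 Z=0
after  2: R0=0x06 R1=0x46 R2=0xa6 R3=0xa4  N=1 Z=0
after  3: R0=0x06 R1=0xea R2=0xa6 R3=0xa4  N=1 Z=0
after  4: R0=0x06 R1=0xea R2=0xa6 R3=0x02  N=0 Z=0
after  5: R0=0x06 R1=0xea R2=0xa6 R3=0xa0  N=1 Z=0
after  6: R0=0x06 R1=0xea R2=0xa6 R3=0xac  N=1 Z=0
-- IRQ taken; context saved, return-PC = 7 --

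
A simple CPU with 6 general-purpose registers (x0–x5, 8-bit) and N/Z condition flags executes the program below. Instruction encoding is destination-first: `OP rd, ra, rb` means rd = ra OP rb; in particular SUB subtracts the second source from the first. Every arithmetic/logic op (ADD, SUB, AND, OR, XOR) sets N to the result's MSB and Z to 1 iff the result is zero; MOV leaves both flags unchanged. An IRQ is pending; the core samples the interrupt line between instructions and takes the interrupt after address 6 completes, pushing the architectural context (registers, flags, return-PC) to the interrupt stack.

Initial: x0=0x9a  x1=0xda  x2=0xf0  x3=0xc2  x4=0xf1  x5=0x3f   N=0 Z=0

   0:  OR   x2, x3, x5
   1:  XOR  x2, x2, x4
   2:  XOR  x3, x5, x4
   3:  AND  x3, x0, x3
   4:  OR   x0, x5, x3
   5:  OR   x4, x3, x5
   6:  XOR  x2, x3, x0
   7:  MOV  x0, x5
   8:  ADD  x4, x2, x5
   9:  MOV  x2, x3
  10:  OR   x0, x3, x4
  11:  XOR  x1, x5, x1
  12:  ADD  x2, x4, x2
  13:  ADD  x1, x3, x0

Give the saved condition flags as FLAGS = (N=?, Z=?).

after  0: x0=0x9a x1=0xda x2=0xff x3=0xc2 x4=0xf1 x5=0x3f  N=1 Z=0
after  1: x0=0x9a x1=0xda x2=0x0e x3=0xc2 x4=0xf1 x5=0x3f  N=0 Z=0
after  2: x0=0x9a x1=0xda x2=0x0e x3=0xce x4=0xf1 x5=0x3f  N=1 Z=0
after  3: x0=0x9a x1=0xda x2=0x0e x3=0x8a x4=0xf1 x5=0x3f  N=1 Z=0
after  4: x0=0xbf x1=0xda x2=0x0e x3=0x8a x4=0xf1 x5=0x3f  N=1 Z=0
after  5: x0=0xbf x1=0xda x2=0x0e x3=0x8a x4=0xbf x5=0x3f  N=1 Z=0
after  6: x0=0xbf x1=0xda x2=0x35 x3=0x8a x4=0xbf x5=0x3f  N=0 Z=0
-- IRQ taken; context saved, return-PC = 7 --

FLAGS = (N=0, Z=0)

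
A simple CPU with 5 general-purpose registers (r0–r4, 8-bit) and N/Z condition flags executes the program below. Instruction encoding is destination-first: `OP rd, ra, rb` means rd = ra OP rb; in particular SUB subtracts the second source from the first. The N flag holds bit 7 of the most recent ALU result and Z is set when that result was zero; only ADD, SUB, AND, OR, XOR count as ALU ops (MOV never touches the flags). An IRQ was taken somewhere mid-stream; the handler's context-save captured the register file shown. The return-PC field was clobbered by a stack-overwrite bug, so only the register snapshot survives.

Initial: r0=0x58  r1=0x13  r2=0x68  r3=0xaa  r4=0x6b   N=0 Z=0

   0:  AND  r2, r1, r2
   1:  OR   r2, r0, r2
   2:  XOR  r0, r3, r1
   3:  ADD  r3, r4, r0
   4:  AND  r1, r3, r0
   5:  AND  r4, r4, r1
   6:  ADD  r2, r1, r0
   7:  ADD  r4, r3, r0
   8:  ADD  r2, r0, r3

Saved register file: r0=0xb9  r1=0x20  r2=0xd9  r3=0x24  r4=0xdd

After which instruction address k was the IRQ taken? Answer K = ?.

K = 7

after  0: r0=0x58 r1=0x13 r2=0x00 r3=0xaa r4=0x6b  N=0 Z=1
after  1: r0=0x58 r1=0x13 r2=0x58 r3=0xaa r4=0x6b  N=0 Z=0
after  2: r0=0xb9 r1=0x13 r2=0x58 r3=0xaa r4=0x6b  N=1 Z=0
after  3: r0=0xb9 r1=0x13 r2=0x58 r3=0x24 r4=0x6b  N=0 Z=0
after  4: r0=0xb9 r1=0x20 r2=0x58 r3=0x24 r4=0x6b  N=0 Z=0
after  5: r0=0xb9 r1=0x20 r2=0x58 r3=0x24 r4=0x20  N=0 Z=0
after  6: r0=0xb9 r1=0x20 r2=0xd9 r3=0x24 r4=0x20  N=1 Z=0
after  7: r0=0xb9 r1=0x20 r2=0xd9 r3=0x24 r4=0xdd  N=1 Z=0
-- IRQ taken; context saved, return-PC = 8 --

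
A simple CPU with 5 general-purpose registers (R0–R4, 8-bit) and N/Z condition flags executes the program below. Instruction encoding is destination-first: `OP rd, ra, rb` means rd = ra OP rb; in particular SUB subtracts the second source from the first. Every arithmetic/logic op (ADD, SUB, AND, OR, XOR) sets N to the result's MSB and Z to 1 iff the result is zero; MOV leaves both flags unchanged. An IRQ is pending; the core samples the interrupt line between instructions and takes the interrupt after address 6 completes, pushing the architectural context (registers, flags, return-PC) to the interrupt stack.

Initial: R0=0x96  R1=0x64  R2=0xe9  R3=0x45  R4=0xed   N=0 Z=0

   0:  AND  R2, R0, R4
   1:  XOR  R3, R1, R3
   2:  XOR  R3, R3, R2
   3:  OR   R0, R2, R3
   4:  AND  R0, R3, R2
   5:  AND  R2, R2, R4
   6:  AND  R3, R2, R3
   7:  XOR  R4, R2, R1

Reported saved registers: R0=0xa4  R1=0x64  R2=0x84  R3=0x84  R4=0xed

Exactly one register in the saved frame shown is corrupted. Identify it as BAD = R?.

BAD = R0

after  0: R0=0x96 R1=0x64 R2=0x84 R3=0x45 R4=0xed  N=1 Z=0
after  1: R0=0x96 R1=0x64 R2=0x84 R3=0x21 R4=0xed  N=0 Z=0
after  2: R0=0x96 R1=0x64 R2=0x84 R3=0xa5 R4=0xed  N=1 Z=0
after  3: R0=0xa5 R1=0x64 R2=0x84 R3=0xa5 R4=0xed  N=1 Z=0
after  4: R0=0x84 R1=0x64 R2=0x84 R3=0xa5 R4=0xed  N=1 Z=0
after  5: R0=0x84 R1=0x64 R2=0x84 R3=0xa5 R4=0xed  N=1 Z=0
after  6: R0=0x84 R1=0x64 R2=0x84 R3=0x84 R4=0xed  N=1 Z=0
-- IRQ taken; context saved, return-PC = 7 --
mismatch: R0: reported 0xa4 vs actual 0x84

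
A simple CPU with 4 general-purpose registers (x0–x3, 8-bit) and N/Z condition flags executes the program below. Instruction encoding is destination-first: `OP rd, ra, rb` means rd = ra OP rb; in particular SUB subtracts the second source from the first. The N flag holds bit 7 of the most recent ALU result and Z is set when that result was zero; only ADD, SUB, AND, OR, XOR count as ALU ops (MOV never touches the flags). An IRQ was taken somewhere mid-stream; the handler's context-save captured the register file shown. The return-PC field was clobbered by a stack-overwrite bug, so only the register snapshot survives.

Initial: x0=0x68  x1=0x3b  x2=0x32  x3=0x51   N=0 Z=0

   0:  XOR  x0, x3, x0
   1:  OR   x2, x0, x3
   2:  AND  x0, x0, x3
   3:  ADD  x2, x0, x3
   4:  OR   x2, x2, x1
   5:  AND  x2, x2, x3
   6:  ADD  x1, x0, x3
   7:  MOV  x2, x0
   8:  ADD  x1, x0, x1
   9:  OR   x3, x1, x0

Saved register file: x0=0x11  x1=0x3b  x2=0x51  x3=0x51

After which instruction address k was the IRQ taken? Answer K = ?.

after  0: x0=0x39 x1=0x3b x2=0x32 x3=0x51  N=0 Z=0
after  1: x0=0x39 x1=0x3b x2=0x79 x3=0x51  N=0 Z=0
after  2: x0=0x11 x1=0x3b x2=0x79 x3=0x51  N=0 Z=0
after  3: x0=0x11 x1=0x3b x2=0x62 x3=0x51  N=0 Z=0
after  4: x0=0x11 x1=0x3b x2=0x7b x3=0x51  N=0 Z=0
after  5: x0=0x11 x1=0x3b x2=0x51 x3=0x51  N=0 Z=0
-- IRQ taken; context saved, return-PC = 6 --

K = 5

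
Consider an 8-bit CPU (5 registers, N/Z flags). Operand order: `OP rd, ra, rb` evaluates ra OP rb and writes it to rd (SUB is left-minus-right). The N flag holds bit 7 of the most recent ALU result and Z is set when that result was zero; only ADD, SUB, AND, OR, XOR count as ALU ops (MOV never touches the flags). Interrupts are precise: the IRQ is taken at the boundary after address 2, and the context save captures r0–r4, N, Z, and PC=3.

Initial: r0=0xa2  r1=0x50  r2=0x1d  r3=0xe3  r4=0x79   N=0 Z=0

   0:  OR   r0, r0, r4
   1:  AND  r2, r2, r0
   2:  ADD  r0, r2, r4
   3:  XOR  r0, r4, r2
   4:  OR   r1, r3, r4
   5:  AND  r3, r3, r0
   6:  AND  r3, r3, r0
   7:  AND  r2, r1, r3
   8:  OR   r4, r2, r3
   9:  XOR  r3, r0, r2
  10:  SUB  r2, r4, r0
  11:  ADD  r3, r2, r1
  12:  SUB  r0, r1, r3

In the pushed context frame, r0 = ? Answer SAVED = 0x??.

after  0: r0=0xfb r1=0x50 r2=0x1d r3=0xe3 r4=0x79  N=1 Z=0
after  1: r0=0xfb r1=0x50 r2=0x19 r3=0xe3 r4=0x79  N=0 Z=0
after  2: r0=0x92 r1=0x50 r2=0x19 r3=0xe3 r4=0x79  N=1 Z=0
-- IRQ taken; context saved, return-PC = 3 --

SAVED = 0x92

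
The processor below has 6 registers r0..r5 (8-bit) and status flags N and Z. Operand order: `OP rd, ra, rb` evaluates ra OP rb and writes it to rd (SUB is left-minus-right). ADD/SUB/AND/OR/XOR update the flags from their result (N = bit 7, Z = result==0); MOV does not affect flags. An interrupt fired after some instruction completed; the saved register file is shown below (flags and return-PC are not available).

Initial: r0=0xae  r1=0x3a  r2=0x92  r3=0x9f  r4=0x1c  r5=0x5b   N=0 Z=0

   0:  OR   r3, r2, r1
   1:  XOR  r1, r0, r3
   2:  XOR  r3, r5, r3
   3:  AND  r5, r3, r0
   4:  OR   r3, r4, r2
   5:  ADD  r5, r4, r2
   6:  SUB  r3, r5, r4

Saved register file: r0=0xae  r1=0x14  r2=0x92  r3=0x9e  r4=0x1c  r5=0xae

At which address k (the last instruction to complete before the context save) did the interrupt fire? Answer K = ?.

K = 5

after  0: r0=0xae r1=0x3a r2=0x92 r3=0xba r4=0x1c r5=0x5b  N=1 Z=0
after  1: r0=0xae r1=0x14 r2=0x92 r3=0xba r4=0x1c r5=0x5b  N=0 Z=0
after  2: r0=0xae r1=0x14 r2=0x92 r3=0xe1 r4=0x1c r5=0x5b  N=1 Z=0
after  3: r0=0xae r1=0x14 r2=0x92 r3=0xe1 r4=0x1c r5=0xa0  N=1 Z=0
after  4: r0=0xae r1=0x14 r2=0x92 r3=0x9e r4=0x1c r5=0xa0  N=1 Z=0
after  5: r0=0xae r1=0x14 r2=0x92 r3=0x9e r4=0x1c r5=0xae  N=1 Z=0
-- IRQ taken; context saved, return-PC = 6 --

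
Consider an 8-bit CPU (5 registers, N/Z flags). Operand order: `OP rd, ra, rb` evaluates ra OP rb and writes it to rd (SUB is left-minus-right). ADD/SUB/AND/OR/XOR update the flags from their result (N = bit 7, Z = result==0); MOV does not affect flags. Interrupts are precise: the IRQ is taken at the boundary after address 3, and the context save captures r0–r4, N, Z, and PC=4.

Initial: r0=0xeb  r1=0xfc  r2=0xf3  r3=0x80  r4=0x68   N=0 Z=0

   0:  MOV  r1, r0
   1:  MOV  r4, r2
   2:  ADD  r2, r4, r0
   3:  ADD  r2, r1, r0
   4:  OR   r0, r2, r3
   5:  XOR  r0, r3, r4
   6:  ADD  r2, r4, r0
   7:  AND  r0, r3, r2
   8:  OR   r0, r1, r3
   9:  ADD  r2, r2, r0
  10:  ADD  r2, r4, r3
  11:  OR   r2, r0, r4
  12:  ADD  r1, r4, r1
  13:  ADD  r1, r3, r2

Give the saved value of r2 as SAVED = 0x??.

after  0: r0=0xeb r1=0xeb r2=0xf3 r3=0x80 r4=0x68  N=0 Z=0
after  1: r0=0xeb r1=0xeb r2=0xf3 r3=0x80 r4=0xf3  N=0 Z=0
after  2: r0=0xeb r1=0xeb r2=0xde r3=0x80 r4=0xf3  N=1 Z=0
after  3: r0=0xeb r1=0xeb r2=0xd6 r3=0x80 r4=0xf3  N=1 Z=0
-- IRQ taken; context saved, return-PC = 4 --

SAVED = 0xd6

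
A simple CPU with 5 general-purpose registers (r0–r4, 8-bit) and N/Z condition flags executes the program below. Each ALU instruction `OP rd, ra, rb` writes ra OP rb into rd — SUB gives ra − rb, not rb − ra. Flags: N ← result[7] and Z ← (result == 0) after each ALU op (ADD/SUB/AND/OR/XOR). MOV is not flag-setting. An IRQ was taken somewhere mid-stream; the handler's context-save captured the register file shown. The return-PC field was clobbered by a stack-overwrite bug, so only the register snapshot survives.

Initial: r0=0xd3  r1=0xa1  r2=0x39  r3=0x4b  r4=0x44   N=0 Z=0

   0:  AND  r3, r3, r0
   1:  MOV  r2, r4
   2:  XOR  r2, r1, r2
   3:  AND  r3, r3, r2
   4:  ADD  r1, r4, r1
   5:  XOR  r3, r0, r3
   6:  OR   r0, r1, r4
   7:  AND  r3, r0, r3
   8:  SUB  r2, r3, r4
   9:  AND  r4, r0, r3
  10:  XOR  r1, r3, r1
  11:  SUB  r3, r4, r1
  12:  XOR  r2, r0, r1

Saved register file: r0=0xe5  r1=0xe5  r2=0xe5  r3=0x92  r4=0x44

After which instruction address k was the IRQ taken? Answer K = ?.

after  0: r0=0xd3 r1=0xa1 r2=0x39 r3=0x43 r4=0x44  N=0 Z=0
after  1: r0=0xd3 r1=0xa1 r2=0x44 r3=0x43 r4=0x44  N=0 Z=0
after  2: r0=0xd3 r1=0xa1 r2=0xe5 r3=0x43 r4=0x44  N=1 Z=0
after  3: r0=0xd3 r1=0xa1 r2=0xe5 r3=0x41 r4=0x44  N=0 Z=0
after  4: r0=0xd3 r1=0xe5 r2=0xe5 r3=0x41 r4=0x44  N=1 Z=0
after  5: r0=0xd3 r1=0xe5 r2=0xe5 r3=0x92 r4=0x44  N=1 Z=0
after  6: r0=0xe5 r1=0xe5 r2=0xe5 r3=0x92 r4=0x44  N=1 Z=0
-- IRQ taken; context saved, return-PC = 7 --

K = 6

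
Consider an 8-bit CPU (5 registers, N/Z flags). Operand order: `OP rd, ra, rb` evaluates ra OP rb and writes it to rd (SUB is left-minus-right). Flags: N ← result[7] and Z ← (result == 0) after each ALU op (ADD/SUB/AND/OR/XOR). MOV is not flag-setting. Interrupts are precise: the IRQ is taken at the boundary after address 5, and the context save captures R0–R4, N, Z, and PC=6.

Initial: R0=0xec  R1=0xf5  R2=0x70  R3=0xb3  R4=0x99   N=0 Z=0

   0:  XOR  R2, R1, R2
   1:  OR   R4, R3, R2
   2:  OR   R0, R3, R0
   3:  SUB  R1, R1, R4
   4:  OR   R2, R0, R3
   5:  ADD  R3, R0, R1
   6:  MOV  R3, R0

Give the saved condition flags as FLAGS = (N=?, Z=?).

after  0: R0=0xec R1=0xf5 R2=0x85 R3=0xb3 R4=0x99  N=1 Z=0
after  1: R0=0xec R1=0xf5 R2=0x85 R3=0xb3 R4=0xb7  N=1 Z=0
after  2: R0=0xff R1=0xf5 R2=0x85 R3=0xb3 R4=0xb7  N=1 Z=0
after  3: R0=0xff R1=0x3e R2=0x85 R3=0xb3 R4=0xb7  N=0 Z=0
after  4: R0=0xff R1=0x3e R2=0xff R3=0xb3 R4=0xb7  N=1 Z=0
after  5: R0=0xff R1=0x3e R2=0xff R3=0x3d R4=0xb7  N=0 Z=0
-- IRQ taken; context saved, return-PC = 6 --

FLAGS = (N=0, Z=0)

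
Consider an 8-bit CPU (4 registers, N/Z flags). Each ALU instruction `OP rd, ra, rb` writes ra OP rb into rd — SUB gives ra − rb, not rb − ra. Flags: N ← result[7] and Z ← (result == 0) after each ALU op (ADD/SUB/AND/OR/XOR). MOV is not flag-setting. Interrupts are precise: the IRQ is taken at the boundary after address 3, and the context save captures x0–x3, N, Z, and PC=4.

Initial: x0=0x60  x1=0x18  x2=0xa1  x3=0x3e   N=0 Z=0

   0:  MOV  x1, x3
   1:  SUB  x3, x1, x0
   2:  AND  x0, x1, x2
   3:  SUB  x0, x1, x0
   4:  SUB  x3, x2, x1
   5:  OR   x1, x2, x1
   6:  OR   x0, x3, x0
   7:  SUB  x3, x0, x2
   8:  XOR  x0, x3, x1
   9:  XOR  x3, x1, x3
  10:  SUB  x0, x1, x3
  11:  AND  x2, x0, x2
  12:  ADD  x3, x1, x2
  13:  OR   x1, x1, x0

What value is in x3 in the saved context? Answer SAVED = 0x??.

after  0: x0=0x60 x1=0x3e x2=0xa1 x3=0x3e  N=0 Z=0
after  1: x0=0x60 x1=0x3e x2=0xa1 x3=0xde  N=1 Z=0
after  2: x0=0x20 x1=0x3e x2=0xa1 x3=0xde  N=0 Z=0
after  3: x0=0x1e x1=0x3e x2=0xa1 x3=0xde  N=0 Z=0
-- IRQ taken; context saved, return-PC = 4 --

SAVED = 0xde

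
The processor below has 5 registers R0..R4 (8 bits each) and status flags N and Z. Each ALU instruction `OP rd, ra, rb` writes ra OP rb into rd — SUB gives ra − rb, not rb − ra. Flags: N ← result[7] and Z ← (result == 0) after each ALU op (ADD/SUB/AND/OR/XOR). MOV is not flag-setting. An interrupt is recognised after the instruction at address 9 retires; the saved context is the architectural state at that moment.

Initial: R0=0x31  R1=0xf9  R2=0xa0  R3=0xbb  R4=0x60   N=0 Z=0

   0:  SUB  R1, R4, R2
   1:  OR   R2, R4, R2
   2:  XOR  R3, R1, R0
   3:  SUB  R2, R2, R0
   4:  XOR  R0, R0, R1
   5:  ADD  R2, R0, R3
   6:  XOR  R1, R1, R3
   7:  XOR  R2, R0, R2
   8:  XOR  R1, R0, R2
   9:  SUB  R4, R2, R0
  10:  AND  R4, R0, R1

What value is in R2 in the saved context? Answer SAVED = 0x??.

after  0: R0=0x31 R1=0xc0 R2=0xa0 R3=0xbb R4=0x60  N=1 Z=0
after  1: R0=0x31 R1=0xc0 R2=0xe0 R3=0xbb R4=0x60  N=1 Z=0
after  2: R0=0x31 R1=0xc0 R2=0xe0 R3=0xf1 R4=0x60  N=1 Z=0
after  3: R0=0x31 R1=0xc0 R2=0xaf R3=0xf1 R4=0x60  N=1 Z=0
after  4: R0=0xf1 R1=0xc0 R2=0xaf R3=0xf1 R4=0x60  N=1 Z=0
after  5: R0=0xf1 R1=0xc0 R2=0xe2 R3=0xf1 R4=0x60  N=1 Z=0
after  6: R0=0xf1 R1=0x31 R2=0xe2 R3=0xf1 R4=0x60  N=0 Z=0
after  7: R0=0xf1 R1=0x31 R2=0x13 R3=0xf1 R4=0x60  N=0 Z=0
after  8: R0=0xf1 R1=0xe2 R2=0x13 R3=0xf1 R4=0x60  N=1 Z=0
after  9: R0=0xf1 R1=0xe2 R2=0x13 R3=0xf1 R4=0x22  N=0 Z=0
-- IRQ taken; context saved, return-PC = 10 --

SAVED = 0x13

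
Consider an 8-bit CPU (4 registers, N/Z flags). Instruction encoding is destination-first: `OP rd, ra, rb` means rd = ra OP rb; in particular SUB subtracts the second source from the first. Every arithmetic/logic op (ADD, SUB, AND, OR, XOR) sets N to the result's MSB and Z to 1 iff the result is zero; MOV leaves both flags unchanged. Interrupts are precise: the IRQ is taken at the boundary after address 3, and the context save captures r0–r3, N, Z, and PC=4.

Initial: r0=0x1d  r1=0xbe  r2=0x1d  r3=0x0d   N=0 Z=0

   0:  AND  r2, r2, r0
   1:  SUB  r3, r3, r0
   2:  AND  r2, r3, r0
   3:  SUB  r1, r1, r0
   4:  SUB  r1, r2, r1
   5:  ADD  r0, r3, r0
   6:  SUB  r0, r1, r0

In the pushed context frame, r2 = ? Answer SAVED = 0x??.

SAVED = 0x10

after  0: r0=0x1d r1=0xbe r2=0x1d r3=0x0d  N=0 Z=0
after  1: r0=0x1d r1=0xbe r2=0x1d r3=0xf0  N=1 Z=0
after  2: r0=0x1d r1=0xbe r2=0x10 r3=0xf0  N=0 Z=0
after  3: r0=0x1d r1=0xa1 r2=0x10 r3=0xf0  N=1 Z=0
-- IRQ taken; context saved, return-PC = 4 --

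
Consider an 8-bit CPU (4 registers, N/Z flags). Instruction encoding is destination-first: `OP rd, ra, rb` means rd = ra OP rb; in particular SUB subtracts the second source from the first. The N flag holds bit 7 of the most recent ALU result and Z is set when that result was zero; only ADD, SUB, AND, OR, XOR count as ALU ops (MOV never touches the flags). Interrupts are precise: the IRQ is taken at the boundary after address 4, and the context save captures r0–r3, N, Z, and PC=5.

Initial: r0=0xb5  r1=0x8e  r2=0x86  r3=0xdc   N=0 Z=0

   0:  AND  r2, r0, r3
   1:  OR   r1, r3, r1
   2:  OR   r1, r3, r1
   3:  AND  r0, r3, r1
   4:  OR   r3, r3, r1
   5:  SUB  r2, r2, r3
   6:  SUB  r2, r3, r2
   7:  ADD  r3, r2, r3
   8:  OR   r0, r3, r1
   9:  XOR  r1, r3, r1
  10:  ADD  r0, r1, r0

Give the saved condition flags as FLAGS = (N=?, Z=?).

after  0: r0=0xb5 r1=0x8e r2=0x94 r3=0xdc  N=1 Z=0
after  1: r0=0xb5 r1=0xde r2=0x94 r3=0xdc  N=1 Z=0
after  2: r0=0xb5 r1=0xde r2=0x94 r3=0xdc  N=1 Z=0
after  3: r0=0xdc r1=0xde r2=0x94 r3=0xdc  N=1 Z=0
after  4: r0=0xdc r1=0xde r2=0x94 r3=0xde  N=1 Z=0
-- IRQ taken; context saved, return-PC = 5 --

FLAGS = (N=1, Z=0)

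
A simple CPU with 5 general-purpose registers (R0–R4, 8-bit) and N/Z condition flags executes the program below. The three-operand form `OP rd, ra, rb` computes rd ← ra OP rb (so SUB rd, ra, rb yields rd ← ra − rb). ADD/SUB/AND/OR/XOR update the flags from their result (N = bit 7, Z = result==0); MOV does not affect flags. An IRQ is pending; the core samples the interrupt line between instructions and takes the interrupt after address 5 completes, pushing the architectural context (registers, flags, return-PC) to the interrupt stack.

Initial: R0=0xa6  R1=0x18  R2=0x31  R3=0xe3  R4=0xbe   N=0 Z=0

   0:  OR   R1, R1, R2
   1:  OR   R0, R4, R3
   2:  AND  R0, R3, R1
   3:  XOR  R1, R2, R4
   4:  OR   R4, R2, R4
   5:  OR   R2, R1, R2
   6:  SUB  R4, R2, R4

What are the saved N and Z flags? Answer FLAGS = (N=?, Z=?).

after  0: R0=0xa6 R1=0x39 R2=0x31 R3=0xe3 R4=0xbe  N=0 Z=0
after  1: R0=0xff R1=0x39 R2=0x31 R3=0xe3 R4=0xbe  N=1 Z=0
after  2: R0=0x21 R1=0x39 R2=0x31 R3=0xe3 R4=0xbe  N=0 Z=0
after  3: R0=0x21 R1=0x8f R2=0x31 R3=0xe3 R4=0xbe  N=1 Z=0
after  4: R0=0x21 R1=0x8f R2=0x31 R3=0xe3 R4=0xbf  N=1 Z=0
after  5: R0=0x21 R1=0x8f R2=0xbf R3=0xe3 R4=0xbf  N=1 Z=0
-- IRQ taken; context saved, return-PC = 6 --

FLAGS = (N=1, Z=0)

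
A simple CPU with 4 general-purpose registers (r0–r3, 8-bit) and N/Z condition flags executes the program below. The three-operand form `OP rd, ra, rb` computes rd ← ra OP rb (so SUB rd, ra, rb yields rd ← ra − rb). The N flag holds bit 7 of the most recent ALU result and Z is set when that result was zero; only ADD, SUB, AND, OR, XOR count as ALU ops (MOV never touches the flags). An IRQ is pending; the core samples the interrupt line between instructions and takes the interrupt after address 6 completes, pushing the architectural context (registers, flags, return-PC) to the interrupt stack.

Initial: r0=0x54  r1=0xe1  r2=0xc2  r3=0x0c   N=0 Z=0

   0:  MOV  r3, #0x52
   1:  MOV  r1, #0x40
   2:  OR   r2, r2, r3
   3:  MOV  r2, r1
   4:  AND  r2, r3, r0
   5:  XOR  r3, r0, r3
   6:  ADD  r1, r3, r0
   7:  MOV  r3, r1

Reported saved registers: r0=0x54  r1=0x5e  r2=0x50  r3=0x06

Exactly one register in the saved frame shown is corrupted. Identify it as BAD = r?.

BAD = r1

after  0: r0=0x54 r1=0xe1 r2=0xc2 r3=0x52  N=0 Z=0
after  1: r0=0x54 r1=0x40 r2=0xc2 r3=0x52  N=0 Z=0
after  2: r0=0x54 r1=0x40 r2=0xd2 r3=0x52  N=1 Z=0
after  3: r0=0x54 r1=0x40 r2=0x40 r3=0x52  N=1 Z=0
after  4: r0=0x54 r1=0x40 r2=0x50 r3=0x52  N=0 Z=0
after  5: r0=0x54 r1=0x40 r2=0x50 r3=0x06  N=0 Z=0
after  6: r0=0x54 r1=0x5a r2=0x50 r3=0x06  N=0 Z=0
-- IRQ taken; context saved, return-PC = 7 --
mismatch: r1: reported 0x5e vs actual 0x5a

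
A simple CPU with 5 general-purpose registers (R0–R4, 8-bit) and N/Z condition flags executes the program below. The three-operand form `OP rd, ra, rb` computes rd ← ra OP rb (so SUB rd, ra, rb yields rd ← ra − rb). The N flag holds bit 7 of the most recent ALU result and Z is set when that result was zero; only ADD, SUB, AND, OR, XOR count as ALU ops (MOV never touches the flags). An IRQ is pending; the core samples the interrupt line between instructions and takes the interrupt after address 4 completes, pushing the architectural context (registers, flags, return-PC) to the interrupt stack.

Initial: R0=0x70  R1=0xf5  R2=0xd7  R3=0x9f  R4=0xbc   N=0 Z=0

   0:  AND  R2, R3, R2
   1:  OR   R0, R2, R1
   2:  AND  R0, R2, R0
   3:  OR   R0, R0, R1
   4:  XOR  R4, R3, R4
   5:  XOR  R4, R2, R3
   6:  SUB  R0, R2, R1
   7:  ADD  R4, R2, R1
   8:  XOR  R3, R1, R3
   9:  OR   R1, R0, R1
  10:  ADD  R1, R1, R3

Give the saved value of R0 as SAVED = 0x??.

after  0: R0=0x70 R1=0xf5 R2=0x97 R3=0x9f R4=0xbc  N=1 Z=0
after  1: R0=0xf7 R1=0xf5 R2=0x97 R3=0x9f R4=0xbc  N=1 Z=0
after  2: R0=0x97 R1=0xf5 R2=0x97 R3=0x9f R4=0xbc  N=1 Z=0
after  3: R0=0xf7 R1=0xf5 R2=0x97 R3=0x9f R4=0xbc  N=1 Z=0
after  4: R0=0xf7 R1=0xf5 R2=0x97 R3=0x9f R4=0x23  N=0 Z=0
-- IRQ taken; context saved, return-PC = 5 --

SAVED = 0xf7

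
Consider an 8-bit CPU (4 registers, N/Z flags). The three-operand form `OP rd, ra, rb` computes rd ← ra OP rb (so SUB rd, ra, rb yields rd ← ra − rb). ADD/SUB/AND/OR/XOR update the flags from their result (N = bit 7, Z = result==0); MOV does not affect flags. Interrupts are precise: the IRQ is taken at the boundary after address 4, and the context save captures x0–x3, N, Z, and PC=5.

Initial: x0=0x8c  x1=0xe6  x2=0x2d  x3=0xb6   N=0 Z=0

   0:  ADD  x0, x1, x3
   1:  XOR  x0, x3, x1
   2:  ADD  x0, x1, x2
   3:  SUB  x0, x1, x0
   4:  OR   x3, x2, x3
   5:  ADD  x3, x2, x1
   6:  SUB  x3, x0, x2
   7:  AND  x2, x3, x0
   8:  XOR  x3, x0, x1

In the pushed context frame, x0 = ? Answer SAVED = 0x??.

SAVED = 0xd3

after  0: x0=0x9c x1=0xe6 x2=0x2d x3=0xb6  N=1 Z=0
after  1: x0=0x50 x1=0xe6 x2=0x2d x3=0xb6  N=0 Z=0
after  2: x0=0x13 x1=0xe6 x2=0x2d x3=0xb6  N=0 Z=0
after  3: x0=0xd3 x1=0xe6 x2=0x2d x3=0xb6  N=1 Z=0
after  4: x0=0xd3 x1=0xe6 x2=0x2d x3=0xbf  N=1 Z=0
-- IRQ taken; context saved, return-PC = 5 --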